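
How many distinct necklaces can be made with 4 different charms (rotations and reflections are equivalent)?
(4-1)!/2 = 6/2 = 3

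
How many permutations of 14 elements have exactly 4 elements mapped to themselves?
Choose the 4 fixed points C(14,4) = 1001, derange the rest: !10 = Σ_{j=0}^{10} (-1)^j·10!/j! = 3628800 - 3628800 + 1814400 - 604800 + 151200 - 30240 + 5040 - 720 + 90 - 10 + 1 = 1334961. Product = 1001 × 1334961 = 1336295961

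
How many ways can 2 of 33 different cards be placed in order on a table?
P(33,2) = 33!/(33-2)! = 1056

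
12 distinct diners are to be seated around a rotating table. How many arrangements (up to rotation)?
Circular: fix one position, arrange the rest. (12-1)! = 39916800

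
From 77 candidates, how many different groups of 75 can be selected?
C(77,75) = 77!/(75!×2!) = 2926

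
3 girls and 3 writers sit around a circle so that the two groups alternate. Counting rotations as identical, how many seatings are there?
Fix one of the girls: (3-1)! ways for the remaining girls, × 3! ways for the writers = 2 × 6 = 12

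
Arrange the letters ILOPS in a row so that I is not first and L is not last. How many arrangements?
By inclusion-exclusion: 5! - 2×(5-1)! + (5-2)! = 120 - 48 + 6 = 78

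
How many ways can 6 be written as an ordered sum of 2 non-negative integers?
C(6+2-1, 2-1) = C(7, 1) = 7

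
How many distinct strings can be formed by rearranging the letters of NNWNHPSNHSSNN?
13! / (6! × 1! × 2! × 1! × 3!) = 720720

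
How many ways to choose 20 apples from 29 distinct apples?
C(29,20) = 29!/(20!×9!) = 10015005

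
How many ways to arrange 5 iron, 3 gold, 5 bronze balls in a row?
13! / (5! × 3! × 5!) = 72072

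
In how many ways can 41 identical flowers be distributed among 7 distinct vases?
C(41+7-1, 7-1) = C(47, 6) = 10737573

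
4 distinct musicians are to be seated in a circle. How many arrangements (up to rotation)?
Circular: fix one position, arrange the rest. (4-1)! = 6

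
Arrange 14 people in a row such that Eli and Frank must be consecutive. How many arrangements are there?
Treat the 2 as one block: (14-2+1)! × 2! = 6227020800 × 2 = 12454041600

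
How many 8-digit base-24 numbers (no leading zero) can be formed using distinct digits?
First digit: 23 choices (nonzero). Then descending: 23 × 23 × 22 × 21 × 20 × 19 × 18 × 17 = 28418599440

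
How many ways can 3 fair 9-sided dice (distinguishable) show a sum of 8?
Coefficient of x^8 in (x + x² + ... + x^9)^3. By inclusion-exclusion on dice exceeding 9: Σ_j (-1)^j C(3,j)·C(8-1-9j, 2) = C(3,0)·C(7,2) = 1·21 = 21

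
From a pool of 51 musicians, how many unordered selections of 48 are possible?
C(51,48) = 51!/(48!×3!) = 20825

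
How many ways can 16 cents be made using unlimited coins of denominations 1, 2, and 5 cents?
Coefficient of x^16 in 1/(1-x^1) · 1/(1-x^2) · 1/(1-x^5). Case on j = number of 5-cent coins (j = 0..3); remainder r = 16 - 5j is made from {1,2} in ⌊r/2⌋+1 ways. r = 16, 11, 6, 1 → 9 + 6 + 4 + 1 = 20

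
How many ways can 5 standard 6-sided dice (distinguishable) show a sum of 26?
Coefficient of x^26 in (x + x² + ... + x^6)^5. By inclusion-exclusion on dice exceeding 6: Σ_j (-1)^j C(5,j)·C(26-1-6j, 4) = C(5,0)·C(25,4) - C(5,1)·C(19,4) + C(5,2)·C(13,4) - C(5,3)·C(7,4) = 1·12650 - 5·3876 + 10·715 - 10·35 = 70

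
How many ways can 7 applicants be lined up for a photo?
7! = 5040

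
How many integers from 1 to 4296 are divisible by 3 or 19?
⌊4296/3⌋ + ⌊4296/19⌋ - ⌊4296/57⌋ = 1432 + 226 - 75 = 1583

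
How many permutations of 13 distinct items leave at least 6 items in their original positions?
Exactly j fixed points: C(13,j)·!(13-j); sum over j ≥ 6 (derangement numbers via !m = (m-1)·(!(m-1) + !(m-2)): !0..!7 = 1, 0, 1, 2, 9, 44, 265, 1854). Σ_{j=6}^{13} C(13,j)·!(13-j) = C(13,6)·!7 + C(13,7)·!6 + C(13,8)·!5 + C(13,9)·!4 + C(13,10)·!3 + C(13,11)·!2 + C(13,12)·!1 + C(13,13)·!0 = 1716·1854 + 1716·265 + 1287·44 + 715·9 + 286·2 + 78·1 + 13·0 + 1·1 = 3699918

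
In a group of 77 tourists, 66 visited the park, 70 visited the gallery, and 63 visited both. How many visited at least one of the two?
|A∪B| = |A| + |B| - |A∩B| = 66 + 70 - 63 = 73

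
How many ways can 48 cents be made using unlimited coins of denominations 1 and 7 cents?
Coefficient of x^48 in 1/(1-x^1) · 1/(1-x^7). Use j coins of 7 for j = 0..⌊48/7⌋ = 6, the rest in 1s: 6 + 1 = 7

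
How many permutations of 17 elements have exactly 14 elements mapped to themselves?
Choose the 14 fixed points C(17,14) = 680, derange the rest: !3 = Σ_{j=0}^{3} (-1)^j·3!/j! = 6 - 6 + 3 - 1 = 2. Product = 680 × 2 = 1360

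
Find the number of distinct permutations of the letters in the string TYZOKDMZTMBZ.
12! / (3! × 1! × 2! × 2! × 1! × 1! × 1! × 1!) = 19958400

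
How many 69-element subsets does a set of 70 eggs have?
C(70,69) = 70!/(69!×1!) = 70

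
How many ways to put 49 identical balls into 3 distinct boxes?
C(49+3-1, 3-1) = C(51, 2) = 1275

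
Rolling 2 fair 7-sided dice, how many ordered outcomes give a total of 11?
Coefficient of x^11 in (x + x² + ... + x^7)^2. By inclusion-exclusion on dice exceeding 7: Σ_j (-1)^j C(2,j)·C(11-1-7j, 1) = C(2,0)·C(10,1) - C(2,1)·C(3,1) = 1·10 - 2·3 = 4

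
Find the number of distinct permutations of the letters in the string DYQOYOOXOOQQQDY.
15! / (2! × 5! × 1! × 4! × 3!) = 37837800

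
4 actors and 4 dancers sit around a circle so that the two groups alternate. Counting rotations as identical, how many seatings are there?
Fix one of the actors: (4-1)! ways for the remaining actors, × 4! ways for the dancers = 6 × 24 = 144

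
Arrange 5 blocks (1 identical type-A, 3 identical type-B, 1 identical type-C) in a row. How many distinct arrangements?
5! / (1! × 3! × 1!) = 20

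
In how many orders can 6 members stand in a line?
6! = 720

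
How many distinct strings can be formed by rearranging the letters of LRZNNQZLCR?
10! / (1! × 2! × 2! × 1! × 2! × 2!) = 226800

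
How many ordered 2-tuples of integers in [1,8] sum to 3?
Coefficient of x^3 in (x + x² + ... + x^8)^2. By inclusion-exclusion on dice exceeding 8: Σ_j (-1)^j C(2,j)·C(3-1-8j, 1) = C(2,0)·C(2,1) = 1·2 = 2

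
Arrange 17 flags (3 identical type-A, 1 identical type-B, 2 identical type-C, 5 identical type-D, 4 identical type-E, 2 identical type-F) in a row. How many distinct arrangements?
17! / (3! × 1! × 2! × 5! × 4! × 2!) = 5145940800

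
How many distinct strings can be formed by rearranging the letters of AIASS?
5! / (1! × 2! × 2!) = 30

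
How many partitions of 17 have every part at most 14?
Let r_j(i) = number of partitions of i into parts ≤ j, for i = 0..17. r_1(i) = 1 for all i; r_j(i) = r_{j-1}(i) + r_j(i-j). Rows j = 2..14: ≤2: 1 1 2 2 3 3 4 4 5 5 6 6 7 7 8 8 9 9; ≤3: 1 1 2 3 4 5 7 8 10 12 14 16 19 21 24 27 30 33; ≤4: 1 1 2 3 5 6 9 11 15 18 23 27 34 39 47 54 64 72; ≤5: 1 1 2 3 5 7 10 13 18 23 30 37 47 57 70 84 101 119; ≤6: 1 1 2 3 5 7 11 14 20 26 35 44 58 71 90 110 136 163; ≤7: 1 1 2 3 5 7 11 15 21 28 38 49 65 82 105 131 164 201; ≤8: 1 1 2 3 5 7 11 15 22 29 40 52 70 89 116 146 186 230; ≤9: 1 1 2 3 5 7 11 15 22 30 41 54 73 94 123 157 201 252; ≤10: 1 1 2 3 5 7 11 15 22 30 42 55 75 97 128 164 212 267; ≤11: 1 1 2 3 5 7 11 15 22 30 42 56 76 99 131 169 219 278; ≤12: 1 1 2 3 5 7 11 15 22 30 42 56 77 100 133 172 224 285; ≤13: 1 1 2 3 5 7 11 15 22 30 42 56 77 101 134 174 227 290; ≤14: 1 1 2 3 5 7 11 15 22 30 42 56 77 101 135 175 229 293. r_14(17) = 293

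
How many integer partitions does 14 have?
Pentagonal recurrence p(n) = p(n-1) + p(n-2) - p(n-5) - p(n-7) + p(n-12) + p(n-15) - ... gives p(0..13) = 1, 1, 2, 3, 5, 7, 11, 15, 22, 30, 42, 56, 77, 101. p(14) = p(13) + p(12) - p(9) - p(7) + p(2) = 101 + 77 - 30 - 15 + 2 = 135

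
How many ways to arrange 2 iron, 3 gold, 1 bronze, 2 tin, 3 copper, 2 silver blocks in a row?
13! / (2! × 3! × 1! × 2! × 3! × 2!) = 21621600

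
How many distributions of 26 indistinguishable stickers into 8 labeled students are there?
C(26+8-1, 8-1) = C(33, 7) = 4272048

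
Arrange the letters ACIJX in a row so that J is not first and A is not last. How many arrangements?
By inclusion-exclusion: 5! - 2×(5-1)! + (5-2)! = 120 - 48 + 6 = 78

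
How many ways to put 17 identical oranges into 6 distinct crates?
C(17+6-1, 6-1) = C(22, 5) = 26334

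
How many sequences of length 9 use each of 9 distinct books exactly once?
9! = 362880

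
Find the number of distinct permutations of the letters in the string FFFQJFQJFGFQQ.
13! / (1! × 6! × 4! × 2!) = 180180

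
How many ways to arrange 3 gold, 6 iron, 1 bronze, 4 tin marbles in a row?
14! / (3! × 6! × 1! × 4!) = 840840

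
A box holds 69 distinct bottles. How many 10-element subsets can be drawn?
C(69,10) = 69!/(10!×59!) = 340032449328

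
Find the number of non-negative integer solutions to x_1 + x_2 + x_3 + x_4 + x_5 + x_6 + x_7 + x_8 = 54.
C(54+8-1, 8-1) = C(61, 7) = 436270780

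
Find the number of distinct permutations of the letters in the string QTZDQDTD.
8! / (2! × 2! × 1! × 3!) = 1680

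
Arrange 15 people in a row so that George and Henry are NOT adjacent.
Total - adjacent = 15! - (15-1)!×2 = 1307674368000 - 174356582400 = 1133317785600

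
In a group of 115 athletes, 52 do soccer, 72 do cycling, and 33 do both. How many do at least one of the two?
|A∪B| = |A| + |B| - |A∩B| = 52 + 72 - 33 = 91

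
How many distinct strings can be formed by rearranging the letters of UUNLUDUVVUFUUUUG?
16! / (1! × 1! × 1! × 1! × 1! × 2! × 9!) = 28828800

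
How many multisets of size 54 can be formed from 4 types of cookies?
C(54+4-1, 4-1) = C(57, 3) = 29260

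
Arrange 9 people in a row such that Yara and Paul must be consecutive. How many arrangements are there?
Treat the 2 as one block: (9-2+1)! × 2! = 40320 × 2 = 80640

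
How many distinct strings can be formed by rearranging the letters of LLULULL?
7! / (2! × 5!) = 21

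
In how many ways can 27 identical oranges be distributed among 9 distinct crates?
C(27+9-1, 9-1) = C(35, 8) = 23535820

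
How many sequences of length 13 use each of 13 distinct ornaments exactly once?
13! = 6227020800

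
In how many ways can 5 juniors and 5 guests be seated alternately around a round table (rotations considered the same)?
Fix one of the juniors: (5-1)! ways for the remaining juniors, × 5! ways for the guests = 24 × 120 = 2880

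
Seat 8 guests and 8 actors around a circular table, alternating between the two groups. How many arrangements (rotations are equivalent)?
Fix one of the guests: (8-1)! ways for the remaining guests, × 8! ways for the actors = 5040 × 40320 = 203212800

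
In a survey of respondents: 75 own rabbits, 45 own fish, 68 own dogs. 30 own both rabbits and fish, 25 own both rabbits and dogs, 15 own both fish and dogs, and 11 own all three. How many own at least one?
|A∪B∪C| = 75+45+68-30-25-15+11 = 129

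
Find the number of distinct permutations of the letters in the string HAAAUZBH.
8! / (1! × 1! × 3! × 1! × 2!) = 3360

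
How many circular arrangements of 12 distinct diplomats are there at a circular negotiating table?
Circular: fix one position, arrange the rest. (12-1)! = 39916800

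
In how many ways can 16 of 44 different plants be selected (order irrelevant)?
C(44,16) = 44!/(16!×28!) = 416714805914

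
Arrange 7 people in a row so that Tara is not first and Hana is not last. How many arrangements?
By inclusion-exclusion: 7! - 2×(7-1)! + (7-2)! = 5040 - 1440 + 120 = 3720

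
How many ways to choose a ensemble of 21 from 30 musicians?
C(30,21) = 30!/(21!×9!) = 14307150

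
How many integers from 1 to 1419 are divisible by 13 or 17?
⌊1419/13⌋ + ⌊1419/17⌋ - ⌊1419/221⌋ = 109 + 83 - 6 = 186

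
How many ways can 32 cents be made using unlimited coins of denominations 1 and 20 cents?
Coefficient of x^32 in 1/(1-x^1) · 1/(1-x^20). Use j coins of 20 for j = 0..⌊32/20⌋ = 1, the rest in 1s: 1 + 1 = 2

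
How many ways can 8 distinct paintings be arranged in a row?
8! = 40320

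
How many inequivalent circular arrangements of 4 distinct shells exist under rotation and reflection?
(4-1)!/2 = 6/2 = 3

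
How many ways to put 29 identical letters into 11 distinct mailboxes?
C(29+11-1, 11-1) = C(39, 10) = 635745396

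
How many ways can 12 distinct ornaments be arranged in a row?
12! = 479001600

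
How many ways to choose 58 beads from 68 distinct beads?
C(68,58) = 68!/(58!×10!) = 290752384208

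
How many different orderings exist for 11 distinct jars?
11! = 39916800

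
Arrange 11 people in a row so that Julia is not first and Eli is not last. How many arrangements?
By inclusion-exclusion: 11! - 2×(11-1)! + (11-2)! = 39916800 - 7257600 + 362880 = 33022080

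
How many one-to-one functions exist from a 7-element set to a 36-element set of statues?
P(36,7) = 36!/(36-7)! = 42072307200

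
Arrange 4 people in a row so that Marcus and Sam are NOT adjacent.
Total - adjacent = 4! - (4-1)!×2 = 24 - 12 = 12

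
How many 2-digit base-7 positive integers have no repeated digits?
First digit: 6 choices (nonzero). Then descending: 6 × 6 = 36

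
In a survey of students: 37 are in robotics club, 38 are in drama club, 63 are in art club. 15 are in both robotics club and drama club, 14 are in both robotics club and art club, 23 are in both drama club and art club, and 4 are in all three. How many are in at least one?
|A∪B∪C| = 37+38+63-15-14-23+4 = 90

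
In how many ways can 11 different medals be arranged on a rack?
11! = 39916800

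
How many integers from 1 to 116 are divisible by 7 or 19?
⌊116/7⌋ + ⌊116/19⌋ - ⌊116/133⌋ = 16 + 6 - 0 = 22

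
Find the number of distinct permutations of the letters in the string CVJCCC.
6! / (1! × 4! × 1!) = 30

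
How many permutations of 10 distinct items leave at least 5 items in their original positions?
Exactly j fixed points: C(10,j)·!(10-j); sum over j ≥ 5 (derangement numbers via !m = (m-1)·(!(m-1) + !(m-2)): !0..!5 = 1, 0, 1, 2, 9, 44). Σ_{j=5}^{10} C(10,j)·!(10-j) = C(10,5)·!5 + C(10,6)·!4 + C(10,7)·!3 + C(10,8)·!2 + C(10,9)·!1 + C(10,10)·!0 = 252·44 + 210·9 + 120·2 + 45·1 + 10·0 + 1·1 = 13264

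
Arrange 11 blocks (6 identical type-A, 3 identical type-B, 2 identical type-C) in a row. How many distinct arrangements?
11! / (6! × 3! × 2!) = 4620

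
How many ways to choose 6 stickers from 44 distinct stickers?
C(44,6) = 44!/(6!×38!) = 7059052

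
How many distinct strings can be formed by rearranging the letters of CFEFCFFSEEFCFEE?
15! / (5! × 6! × 1! × 3!) = 2522520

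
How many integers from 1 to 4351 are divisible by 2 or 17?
⌊4351/2⌋ + ⌊4351/17⌋ - ⌊4351/34⌋ = 2175 + 255 - 127 = 2303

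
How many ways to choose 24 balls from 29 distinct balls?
C(29,24) = 29!/(24!×5!) = 118755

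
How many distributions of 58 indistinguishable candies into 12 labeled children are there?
C(58+12-1, 12-1) = C(69, 11) = 1823810410032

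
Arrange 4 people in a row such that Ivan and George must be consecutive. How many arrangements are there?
Treat the 2 as one block: (4-2+1)! × 2! = 6 × 2 = 12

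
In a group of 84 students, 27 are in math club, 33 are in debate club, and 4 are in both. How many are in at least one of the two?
|A∪B| = |A| + |B| - |A∩B| = 27 + 33 - 4 = 56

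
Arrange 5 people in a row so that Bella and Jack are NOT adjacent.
Total - adjacent = 5! - (5-1)!×2 = 120 - 48 = 72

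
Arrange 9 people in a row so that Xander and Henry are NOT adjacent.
Total - adjacent = 9! - (9-1)!×2 = 362880 - 80640 = 282240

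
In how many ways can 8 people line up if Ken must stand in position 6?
Fix one position: (8-1)! = 5040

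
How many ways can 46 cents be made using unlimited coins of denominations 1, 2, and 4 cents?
Coefficient of x^46 in 1/(1-x^1) · 1/(1-x^2) · 1/(1-x^4). Case on j = number of 4-cent coins (j = 0..11); remainder r = 46 - 4j is made from {1,2} in ⌊r/2⌋+1 ways. r = 46, 42, 38, 34, 30, 26, 22, 18, 14, 10, 6, 2 → 24 + 22 + 20 + 18 + 16 + 14 + 12 + 10 + 8 + 6 + 4 + 2 = 156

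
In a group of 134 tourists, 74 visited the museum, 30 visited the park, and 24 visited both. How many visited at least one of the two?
|A∪B| = |A| + |B| - |A∩B| = 74 + 30 - 24 = 80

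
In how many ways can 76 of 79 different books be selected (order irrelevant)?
C(79,76) = 79!/(76!×3!) = 79079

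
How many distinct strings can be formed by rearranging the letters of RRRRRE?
6! / (5! × 1!) = 6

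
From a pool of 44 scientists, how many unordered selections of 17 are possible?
C(44,17) = 44!/(17!×27!) = 686353797976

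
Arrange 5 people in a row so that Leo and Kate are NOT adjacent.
Total - adjacent = 5! - (5-1)!×2 = 120 - 48 = 72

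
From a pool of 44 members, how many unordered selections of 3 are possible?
C(44,3) = 44!/(3!×41!) = 13244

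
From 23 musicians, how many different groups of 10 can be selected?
C(23,10) = 23!/(10!×13!) = 1144066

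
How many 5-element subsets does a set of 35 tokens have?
C(35,5) = 35!/(5!×30!) = 324632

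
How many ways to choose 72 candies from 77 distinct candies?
C(77,72) = 77!/(72!×5!) = 19757815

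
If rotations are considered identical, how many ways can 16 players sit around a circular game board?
Circular: fix one position, arrange the rest. (16-1)! = 1307674368000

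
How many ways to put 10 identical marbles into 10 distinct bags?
C(10+10-1, 10-1) = C(19, 9) = 92378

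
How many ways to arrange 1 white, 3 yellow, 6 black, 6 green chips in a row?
16! / (1! × 3! × 6! × 6!) = 6726720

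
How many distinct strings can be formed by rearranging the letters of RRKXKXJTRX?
10! / (2! × 1! × 3! × 1! × 3!) = 50400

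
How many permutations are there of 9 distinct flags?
9! = 362880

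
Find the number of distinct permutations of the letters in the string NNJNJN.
6! / (4! × 2!) = 15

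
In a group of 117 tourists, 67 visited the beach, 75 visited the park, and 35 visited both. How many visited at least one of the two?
|A∪B| = |A| + |B| - |A∩B| = 67 + 75 - 35 = 107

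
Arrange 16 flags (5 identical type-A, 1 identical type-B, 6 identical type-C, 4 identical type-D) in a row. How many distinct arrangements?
16! / (5! × 1! × 6! × 4!) = 10090080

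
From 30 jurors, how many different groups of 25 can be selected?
C(30,25) = 30!/(25!×5!) = 142506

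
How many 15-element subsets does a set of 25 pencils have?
C(25,15) = 25!/(15!×10!) = 3268760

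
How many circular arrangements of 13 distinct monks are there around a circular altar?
Circular: fix one position, arrange the rest. (13-1)! = 479001600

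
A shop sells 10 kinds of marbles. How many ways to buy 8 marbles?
C(8+10-1, 10-1) = C(17, 9) = 24310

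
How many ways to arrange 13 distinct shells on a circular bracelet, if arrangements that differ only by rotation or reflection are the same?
(13-1)!/2 = 479001600/2 = 239500800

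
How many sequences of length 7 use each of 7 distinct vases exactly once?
7! = 5040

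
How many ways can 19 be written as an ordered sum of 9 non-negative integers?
C(19+9-1, 9-1) = C(27, 8) = 2220075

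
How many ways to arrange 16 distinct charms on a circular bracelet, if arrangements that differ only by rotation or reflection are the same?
(16-1)!/2 = 1307674368000/2 = 653837184000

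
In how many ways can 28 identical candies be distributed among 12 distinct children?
C(28+12-1, 12-1) = C(39, 11) = 1676056044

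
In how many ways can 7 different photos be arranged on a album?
7! = 5040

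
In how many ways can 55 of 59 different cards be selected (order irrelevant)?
C(59,55) = 59!/(55!×4!) = 455126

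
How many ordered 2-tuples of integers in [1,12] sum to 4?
Coefficient of x^4 in (x + x² + ... + x^12)^2. By inclusion-exclusion on dice exceeding 12: Σ_j (-1)^j C(2,j)·C(4-1-12j, 1) = C(2,0)·C(3,1) = 1·3 = 3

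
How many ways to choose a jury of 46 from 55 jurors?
C(55,46) = 55!/(46!×9!) = 6358402050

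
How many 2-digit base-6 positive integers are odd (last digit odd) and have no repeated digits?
Last∈{1,3,5}. Last=0: 0. Last nonzero: 3×4×P(4,0) = 12. Total = 12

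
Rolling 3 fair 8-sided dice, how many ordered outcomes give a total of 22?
Coefficient of x^22 in (x + x² + ... + x^8)^3. By inclusion-exclusion on dice exceeding 8: Σ_j (-1)^j C(3,j)·C(22-1-8j, 2) = C(3,0)·C(21,2) - C(3,1)·C(13,2) + C(3,2)·C(5,2) = 1·210 - 3·78 + 3·10 = 6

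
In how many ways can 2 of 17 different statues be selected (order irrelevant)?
C(17,2) = 17!/(2!×15!) = 136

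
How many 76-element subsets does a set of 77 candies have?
C(77,76) = 77!/(76!×1!) = 77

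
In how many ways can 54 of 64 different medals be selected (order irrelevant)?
C(64,54) = 64!/(54!×10!) = 151473214816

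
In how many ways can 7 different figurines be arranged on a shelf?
7! = 5040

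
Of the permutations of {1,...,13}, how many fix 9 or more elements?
Exactly j fixed points: C(13,j)·!(13-j); sum over j ≥ 9 (derangement numbers via !m = (m-1)·(!(m-1) + !(m-2)): !0..!4 = 1, 0, 1, 2, 9). Σ_{j=9}^{13} C(13,j)·!(13-j) = C(13,9)·!4 + C(13,10)·!3 + C(13,11)·!2 + C(13,12)·!1 + C(13,13)·!0 = 715·9 + 286·2 + 78·1 + 13·0 + 1·1 = 7086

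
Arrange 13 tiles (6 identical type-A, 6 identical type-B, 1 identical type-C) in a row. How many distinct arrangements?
13! / (6! × 6! × 1!) = 12012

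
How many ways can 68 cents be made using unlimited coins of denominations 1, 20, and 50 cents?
Coefficient of x^68 in 1/(1-x^1) · 1/(1-x^20) · 1/(1-x^50). Case on j = number of 50-cent coins (j = 0..1); remainder r = 68 - 50j is made from {1,20} in ⌊r/20⌋+1 ways. r = 68, 18 → 4 + 1 = 5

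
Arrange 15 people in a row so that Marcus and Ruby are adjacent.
Treat as block: (15-1)! × 2! = 87178291200 × 2 = 174356582400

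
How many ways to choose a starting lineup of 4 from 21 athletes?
C(21,4) = 21!/(4!×17!) = 5985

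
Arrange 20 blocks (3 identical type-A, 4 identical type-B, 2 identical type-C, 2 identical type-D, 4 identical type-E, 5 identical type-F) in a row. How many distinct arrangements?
20! / (3! × 4! × 2! × 2! × 4! × 5!) = 1466593128000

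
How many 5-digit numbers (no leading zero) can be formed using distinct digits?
First digit: 9 choices (nonzero). Then descending: 9 × 9 × 8 × 7 × 6 = 27216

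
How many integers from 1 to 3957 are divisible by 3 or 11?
⌊3957/3⌋ + ⌊3957/11⌋ - ⌊3957/33⌋ = 1319 + 359 - 119 = 1559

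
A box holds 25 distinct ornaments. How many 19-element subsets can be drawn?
C(25,19) = 25!/(19!×6!) = 177100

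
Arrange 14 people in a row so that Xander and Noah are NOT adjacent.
Total - adjacent = 14! - (14-1)!×2 = 87178291200 - 12454041600 = 74724249600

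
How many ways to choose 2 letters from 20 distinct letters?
C(20,2) = 20!/(2!×18!) = 190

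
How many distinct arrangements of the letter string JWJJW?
5! / (2! × 3!) = 10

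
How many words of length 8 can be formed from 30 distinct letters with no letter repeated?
P(30,8) = 30!/(30-8)! = 235989936000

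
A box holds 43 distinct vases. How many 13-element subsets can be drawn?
C(43,13) = 43!/(13!×30!) = 36576848168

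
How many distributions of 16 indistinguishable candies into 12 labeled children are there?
C(16+12-1, 12-1) = C(27, 11) = 13037895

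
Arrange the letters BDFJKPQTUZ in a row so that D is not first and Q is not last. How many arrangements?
By inclusion-exclusion: 10! - 2×(10-1)! + (10-2)! = 3628800 - 725760 + 40320 = 2943360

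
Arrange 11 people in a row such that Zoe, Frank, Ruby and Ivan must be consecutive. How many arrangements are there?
Treat the 4 as one block: (11-4+1)! × 4! = 40320 × 24 = 967680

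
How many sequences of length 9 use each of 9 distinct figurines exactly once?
9! = 362880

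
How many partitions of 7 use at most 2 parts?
By conjugation, equals partitions of 7 into parts ≤ 2. Let r_j(i) = number of partitions of i into parts ≤ j, for i = 0..7. r_1(i) = 1 for all i; r_j(i) = r_{j-1}(i) + r_j(i-j). Rows j = 2..2: ≤2: 1 1 2 2 3 3 4 4. r_2(7) = 4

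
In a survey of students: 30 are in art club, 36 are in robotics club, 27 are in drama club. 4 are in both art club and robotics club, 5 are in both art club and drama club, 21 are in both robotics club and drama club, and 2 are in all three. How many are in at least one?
|A∪B∪C| = 30+36+27-4-5-21+2 = 65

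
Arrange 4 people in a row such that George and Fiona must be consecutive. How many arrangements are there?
Treat the 2 as one block: (4-2+1)! × 2! = 6 × 2 = 12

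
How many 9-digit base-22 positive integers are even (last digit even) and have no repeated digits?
Last∈{0,2,4,6,8,10,12,14,16,18,20}. Last=0: 8204716800. Last nonzero: 10×20×P(20,7) = 78140160000. Total = 86344876800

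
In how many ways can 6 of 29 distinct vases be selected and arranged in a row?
P(29,6) = 29!/(29-6)! = 342014400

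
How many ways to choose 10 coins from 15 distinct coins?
C(15,10) = 15!/(10!×5!) = 3003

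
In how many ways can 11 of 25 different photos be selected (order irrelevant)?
C(25,11) = 25!/(11!×14!) = 4457400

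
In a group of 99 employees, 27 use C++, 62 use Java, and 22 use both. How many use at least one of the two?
|A∪B| = |A| + |B| - |A∩B| = 27 + 62 - 22 = 67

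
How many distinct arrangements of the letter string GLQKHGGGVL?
10! / (2! × 1! × 1! × 1! × 1! × 4!) = 75600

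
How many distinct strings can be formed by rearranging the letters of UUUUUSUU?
8! / (1! × 7!) = 8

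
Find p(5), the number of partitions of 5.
Pentagonal recurrence p(n) = p(n-1) + p(n-2) - p(n-5) - p(n-7) + p(n-12) + p(n-15) - ... gives p(0..4) = 1, 1, 2, 3, 5. p(5) = p(4) + p(3) - p(0) = 5 + 3 - 1 = 7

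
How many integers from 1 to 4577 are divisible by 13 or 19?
⌊4577/13⌋ + ⌊4577/19⌋ - ⌊4577/247⌋ = 352 + 240 - 18 = 574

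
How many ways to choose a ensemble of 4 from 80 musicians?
C(80,4) = 80!/(4!×76!) = 1581580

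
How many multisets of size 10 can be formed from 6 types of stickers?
C(10+6-1, 6-1) = C(15, 5) = 3003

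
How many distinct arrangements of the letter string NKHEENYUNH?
10! / (3! × 1! × 1! × 1! × 2! × 2!) = 151200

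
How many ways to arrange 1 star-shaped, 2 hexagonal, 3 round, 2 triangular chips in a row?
8! / (1! × 2! × 3! × 2!) = 1680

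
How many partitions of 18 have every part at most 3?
Let r_j(i) = number of partitions of i into parts ≤ j, for i = 0..18. r_1(i) = 1 for all i; r_j(i) = r_{j-1}(i) + r_j(i-j). Rows j = 2..3: ≤2: 1 1 2 2 3 3 4 4 5 5 6 6 7 7 8 8 9 9 10; ≤3: 1 1 2 3 4 5 7 8 10 12 14 16 19 21 24 27 30 33 37. r_3(18) = 37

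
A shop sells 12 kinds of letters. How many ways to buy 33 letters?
C(33+12-1, 12-1) = C(44, 11) = 7669339132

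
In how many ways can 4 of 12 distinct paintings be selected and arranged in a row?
P(12,4) = 12!/(12-4)! = 11880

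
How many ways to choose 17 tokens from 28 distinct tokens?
C(28,17) = 28!/(17!×11!) = 21474180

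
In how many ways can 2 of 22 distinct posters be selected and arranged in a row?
P(22,2) = 22!/(22-2)! = 462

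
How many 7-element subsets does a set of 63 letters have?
C(63,7) = 63!/(7!×56!) = 553270671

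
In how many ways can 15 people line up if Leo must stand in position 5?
Fix one position: (15-1)! = 87178291200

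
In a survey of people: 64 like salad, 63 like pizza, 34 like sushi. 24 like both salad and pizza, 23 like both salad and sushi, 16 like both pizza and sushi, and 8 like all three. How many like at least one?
|A∪B∪C| = 64+63+34-24-23-16+8 = 106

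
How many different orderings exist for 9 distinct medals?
9! = 362880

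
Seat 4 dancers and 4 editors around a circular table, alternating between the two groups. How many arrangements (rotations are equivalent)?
Fix one of the dancers: (4-1)! ways for the remaining dancers, × 4! ways for the editors = 6 × 24 = 144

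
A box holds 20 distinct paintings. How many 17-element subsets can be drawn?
C(20,17) = 20!/(17!×3!) = 1140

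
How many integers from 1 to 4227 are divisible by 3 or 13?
⌊4227/3⌋ + ⌊4227/13⌋ - ⌊4227/39⌋ = 1409 + 325 - 108 = 1626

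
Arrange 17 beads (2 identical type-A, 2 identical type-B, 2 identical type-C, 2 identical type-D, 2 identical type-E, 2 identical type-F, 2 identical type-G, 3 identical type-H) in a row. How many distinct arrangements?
17! / (2! × 2! × 2! × 2! × 2! × 2! × 2! × 3!) = 463134672000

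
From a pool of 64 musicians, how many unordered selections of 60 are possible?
C(64,60) = 64!/(60!×4!) = 635376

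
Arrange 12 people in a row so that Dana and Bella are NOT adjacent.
Total - adjacent = 12! - (12-1)!×2 = 479001600 - 79833600 = 399168000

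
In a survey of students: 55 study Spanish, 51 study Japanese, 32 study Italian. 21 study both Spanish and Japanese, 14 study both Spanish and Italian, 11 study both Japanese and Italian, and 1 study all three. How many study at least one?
|A∪B∪C| = 55+51+32-21-14-11+1 = 93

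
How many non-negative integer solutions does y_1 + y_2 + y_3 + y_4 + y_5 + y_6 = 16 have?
C(16+6-1, 6-1) = C(21, 5) = 20349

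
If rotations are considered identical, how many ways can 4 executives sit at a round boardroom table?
Circular: fix one position, arrange the rest. (4-1)! = 6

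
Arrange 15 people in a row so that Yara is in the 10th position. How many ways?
Fix one position: (15-1)! = 87178291200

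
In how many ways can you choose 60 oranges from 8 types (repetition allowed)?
C(60+8-1, 8-1) = C(67, 7) = 869648208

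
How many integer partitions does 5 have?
Pentagonal recurrence p(n) = p(n-1) + p(n-2) - p(n-5) - p(n-7) + p(n-12) + p(n-15) - ... gives p(0..4) = 1, 1, 2, 3, 5. p(5) = p(4) + p(3) - p(0) = 5 + 3 - 1 = 7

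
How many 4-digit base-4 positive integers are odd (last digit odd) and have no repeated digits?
Last∈{1,3}. Last=0: 0. Last nonzero: 2×2×P(2,2) = 8. Total = 8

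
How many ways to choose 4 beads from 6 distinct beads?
C(6,4) = 6!/(4!×2!) = 15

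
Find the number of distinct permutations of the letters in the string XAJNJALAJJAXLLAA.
16! / (6! × 3! × 4! × 1! × 2!) = 100900800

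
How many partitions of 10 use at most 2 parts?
By conjugation, equals partitions of 10 into parts ≤ 2. Let r_j(i) = number of partitions of i into parts ≤ j, for i = 0..10. r_1(i) = 1 for all i; r_j(i) = r_{j-1}(i) + r_j(i-j). Rows j = 2..2: ≤2: 1 1 2 2 3 3 4 4 5 5 6. r_2(10) = 6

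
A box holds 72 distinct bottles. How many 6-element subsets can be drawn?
C(72,6) = 72!/(6!×66!) = 156238908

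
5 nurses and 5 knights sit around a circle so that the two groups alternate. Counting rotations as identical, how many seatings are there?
Fix one of the nurses: (5-1)! ways for the remaining nurses, × 5! ways for the knights = 24 × 120 = 2880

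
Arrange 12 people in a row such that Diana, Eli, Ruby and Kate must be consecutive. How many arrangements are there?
Treat the 4 as one block: (12-4+1)! × 4! = 362880 × 24 = 8709120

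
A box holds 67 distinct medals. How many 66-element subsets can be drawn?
C(67,66) = 67!/(66!×1!) = 67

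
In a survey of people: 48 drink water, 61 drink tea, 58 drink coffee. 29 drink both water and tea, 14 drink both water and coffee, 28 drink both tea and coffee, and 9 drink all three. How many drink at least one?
|A∪B∪C| = 48+61+58-29-14-28+9 = 105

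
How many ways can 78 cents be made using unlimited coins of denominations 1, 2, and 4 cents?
Coefficient of x^78 in 1/(1-x^1) · 1/(1-x^2) · 1/(1-x^4). Case on j = number of 4-cent coins (j = 0..19); remainder r = 78 - 4j is made from {1,2} in ⌊r/2⌋+1 ways. r = 78, 74, 70, 66, 62, 58, 54, 50, 46, 42, 38, 34, 30, 26, 22, 18, 14, 10, 6, 2 → 40 + 38 + 36 + 34 + 32 + 30 + 28 + 26 + 24 + 22 + 20 + 18 + 16 + 14 + 12 + 10 + 8 + 6 + 4 + 2 = 420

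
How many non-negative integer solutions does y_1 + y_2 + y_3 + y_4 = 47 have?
C(47+4-1, 4-1) = C(50, 3) = 19600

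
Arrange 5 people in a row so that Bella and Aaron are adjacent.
Treat as block: (5-1)! × 2! = 24 × 2 = 48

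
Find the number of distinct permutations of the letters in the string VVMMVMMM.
8! / (3! × 5!) = 56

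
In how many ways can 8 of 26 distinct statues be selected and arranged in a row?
P(26,8) = 26!/(26-8)! = 62990928000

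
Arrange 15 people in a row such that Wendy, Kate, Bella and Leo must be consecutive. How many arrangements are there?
Treat the 4 as one block: (15-4+1)! × 4! = 479001600 × 24 = 11496038400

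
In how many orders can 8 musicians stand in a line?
8! = 40320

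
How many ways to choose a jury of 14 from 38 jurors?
C(38,14) = 38!/(14!×24!) = 9669554100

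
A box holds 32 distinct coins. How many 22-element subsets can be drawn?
C(32,22) = 32!/(22!×10!) = 64512240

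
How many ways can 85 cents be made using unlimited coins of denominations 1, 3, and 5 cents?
Coefficient of x^85 in 1/(1-x^1) · 1/(1-x^3) · 1/(1-x^5). Case on j = number of 5-cent coins (j = 0..17); remainder r = 85 - 5j is made from {1,3} in ⌊r/3⌋+1 ways. r = 85, 80, 75, 70, 65, 60, 55, 50, 45, 40, 35, 30, 25, 20, 15, 10, 5, 0 → 29 + 27 + 26 + 24 + 22 + 21 + 19 + 17 + 16 + 14 + 12 + 11 + 9 + 7 + 6 + 4 + 2 + 1 = 267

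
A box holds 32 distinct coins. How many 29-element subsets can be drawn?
C(32,29) = 32!/(29!×3!) = 4960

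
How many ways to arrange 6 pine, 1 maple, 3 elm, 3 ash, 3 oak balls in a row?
16! / (6! × 1! × 3! × 3! × 3!) = 134534400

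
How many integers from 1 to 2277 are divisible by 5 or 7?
⌊2277/5⌋ + ⌊2277/7⌋ - ⌊2277/35⌋ = 455 + 325 - 65 = 715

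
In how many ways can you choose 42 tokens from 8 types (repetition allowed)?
C(42+8-1, 8-1) = C(49, 7) = 85900584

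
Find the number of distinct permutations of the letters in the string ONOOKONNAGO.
11! / (3! × 1! × 1! × 1! × 5!) = 55440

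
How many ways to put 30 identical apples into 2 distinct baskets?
C(30+2-1, 2-1) = C(31, 1) = 31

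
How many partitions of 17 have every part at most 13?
Let r_j(i) = number of partitions of i into parts ≤ j, for i = 0..17. r_1(i) = 1 for all i; r_j(i) = r_{j-1}(i) + r_j(i-j). Rows j = 2..13: ≤2: 1 1 2 2 3 3 4 4 5 5 6 6 7 7 8 8 9 9; ≤3: 1 1 2 3 4 5 7 8 10 12 14 16 19 21 24 27 30 33; ≤4: 1 1 2 3 5 6 9 11 15 18 23 27 34 39 47 54 64 72; ≤5: 1 1 2 3 5 7 10 13 18 23 30 37 47 57 70 84 101 119; ≤6: 1 1 2 3 5 7 11 14 20 26 35 44 58 71 90 110 136 163; ≤7: 1 1 2 3 5 7 11 15 21 28 38 49 65 82 105 131 164 201; ≤8: 1 1 2 3 5 7 11 15 22 29 40 52 70 89 116 146 186 230; ≤9: 1 1 2 3 5 7 11 15 22 30 41 54 73 94 123 157 201 252; ≤10: 1 1 2 3 5 7 11 15 22 30 42 55 75 97 128 164 212 267; ≤11: 1 1 2 3 5 7 11 15 22 30 42 56 76 99 131 169 219 278; ≤12: 1 1 2 3 5 7 11 15 22 30 42 56 77 100 133 172 224 285; ≤13: 1 1 2 3 5 7 11 15 22 30 42 56 77 101 134 174 227 290. r_13(17) = 290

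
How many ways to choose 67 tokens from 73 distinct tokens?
C(73,67) = 73!/(67!×6!) = 170230452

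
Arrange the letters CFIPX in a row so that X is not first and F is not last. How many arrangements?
By inclusion-exclusion: 5! - 2×(5-1)! + (5-2)! = 120 - 48 + 6 = 78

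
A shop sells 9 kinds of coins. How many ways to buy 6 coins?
C(6+9-1, 9-1) = C(14, 8) = 3003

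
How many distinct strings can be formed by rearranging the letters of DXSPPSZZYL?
10! / (1! × 1! × 2! × 1! × 2! × 1! × 2!) = 453600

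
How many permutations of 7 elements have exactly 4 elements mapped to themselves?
Choose the 4 fixed points C(7,4) = 35, derange the rest: !3 = Σ_{j=0}^{3} (-1)^j·3!/j! = 6 - 6 + 3 - 1 = 2. Product = 35 × 2 = 70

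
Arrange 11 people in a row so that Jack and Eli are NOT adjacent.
Total - adjacent = 11! - (11-1)!×2 = 39916800 - 7257600 = 32659200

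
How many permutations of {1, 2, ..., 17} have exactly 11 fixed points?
Choose the 11 fixed points C(17,11) = 12376, derange the rest: !6 = Σ_{j=0}^{6} (-1)^j·6!/j! = 720 - 720 + 360 - 120 + 30 - 6 + 1 = 265. Product = 12376 × 265 = 3279640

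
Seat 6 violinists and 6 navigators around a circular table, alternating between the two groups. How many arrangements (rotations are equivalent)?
Fix one of the violinists: (6-1)! ways for the remaining violinists, × 6! ways for the navigators = 120 × 720 = 86400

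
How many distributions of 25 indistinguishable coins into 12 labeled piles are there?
C(25+12-1, 12-1) = C(36, 11) = 600805296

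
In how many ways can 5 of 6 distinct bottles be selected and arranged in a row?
P(6,5) = 6!/(6-5)! = 720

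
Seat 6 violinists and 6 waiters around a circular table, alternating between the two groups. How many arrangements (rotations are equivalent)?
Fix one of the violinists: (6-1)! ways for the remaining violinists, × 6! ways for the waiters = 120 × 720 = 86400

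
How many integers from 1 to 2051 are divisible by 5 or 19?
⌊2051/5⌋ + ⌊2051/19⌋ - ⌊2051/95⌋ = 410 + 107 - 21 = 496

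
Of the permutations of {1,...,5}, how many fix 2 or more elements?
Exactly j fixed points: C(5,j)·!(5-j); sum over j ≥ 2 (derangement numbers via !m = (m-1)·(!(m-1) + !(m-2)): !0..!3 = 1, 0, 1, 2). Σ_{j=2}^{5} C(5,j)·!(5-j) = C(5,2)·!3 + C(5,3)·!2 + C(5,4)·!1 + C(5,5)·!0 = 10·2 + 10·1 + 5·0 + 1·1 = 31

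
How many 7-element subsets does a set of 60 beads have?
C(60,7) = 60!/(7!×53!) = 386206920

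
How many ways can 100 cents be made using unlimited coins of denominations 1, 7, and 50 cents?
Coefficient of x^100 in 1/(1-x^1) · 1/(1-x^7) · 1/(1-x^50). Case on j = number of 50-cent coins (j = 0..2); remainder r = 100 - 50j is made from {1,7} in ⌊r/7⌋+1 ways. r = 100, 50, 0 → 15 + 8 + 1 = 24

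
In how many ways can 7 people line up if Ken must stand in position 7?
Fix one position: (7-1)! = 720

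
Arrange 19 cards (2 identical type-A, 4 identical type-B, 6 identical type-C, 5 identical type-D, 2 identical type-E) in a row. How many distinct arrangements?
19! / (2! × 4! × 6! × 5! × 2!) = 14665931280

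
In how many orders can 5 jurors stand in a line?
5! = 120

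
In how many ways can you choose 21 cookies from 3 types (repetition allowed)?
C(21+3-1, 3-1) = C(23, 2) = 253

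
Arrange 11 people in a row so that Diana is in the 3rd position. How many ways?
Fix one position: (11-1)! = 3628800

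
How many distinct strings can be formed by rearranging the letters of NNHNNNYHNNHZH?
13! / (1! × 4! × 1! × 7!) = 51480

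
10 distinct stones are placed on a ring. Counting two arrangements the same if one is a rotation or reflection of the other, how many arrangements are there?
(10-1)!/2 = 362880/2 = 181440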